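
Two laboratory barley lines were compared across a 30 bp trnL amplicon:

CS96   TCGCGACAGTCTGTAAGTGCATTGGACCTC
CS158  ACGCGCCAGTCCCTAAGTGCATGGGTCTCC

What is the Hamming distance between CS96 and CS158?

8

Mismatches occur at site 1 (T→A), site 6 (A→C), site 12 (T→C), site 13 (G→C), site 23 (T→G), site 26 (A→T), site 28 (C→T), site 29 (T→C).
That gives 8 mismatches out of 30 aligned sites, so the Hamming distance is 8.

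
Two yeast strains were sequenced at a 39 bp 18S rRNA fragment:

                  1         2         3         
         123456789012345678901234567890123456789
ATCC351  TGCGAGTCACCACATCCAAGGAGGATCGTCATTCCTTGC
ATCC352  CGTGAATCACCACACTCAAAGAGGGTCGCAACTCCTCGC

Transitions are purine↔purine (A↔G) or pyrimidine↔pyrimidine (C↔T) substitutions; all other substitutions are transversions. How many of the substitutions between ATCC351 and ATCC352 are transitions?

The sequences differ at positions 1 (T/C, transition), 3 (C/T, transition), 6 (G/A, transition), 15 (T/C, transition), 16 (C/T, transition), 20 (G/A, transition), 25 (A/G, transition), 29 (T/C, transition), 30 (C/A, transversion), 32 (T/C, transition), 37 (T/C, transition).
Of the 11 differences, 10 transitions and 1 transversion, so the answer is 10.

10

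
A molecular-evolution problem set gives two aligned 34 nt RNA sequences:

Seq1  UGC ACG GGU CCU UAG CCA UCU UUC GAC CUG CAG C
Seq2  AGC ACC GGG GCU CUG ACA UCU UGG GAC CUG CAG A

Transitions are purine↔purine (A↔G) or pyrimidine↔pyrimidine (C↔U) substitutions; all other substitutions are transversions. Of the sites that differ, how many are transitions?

Mismatches occur at site 1 (U→A, transversion), site 6 (G→C, transversion), site 9 (U→G, transversion), site 10 (C→G, transversion), site 13 (U→C, transition), site 14 (A→U, transversion), site 16 (C→A, transversion), site 23 (U→G, transversion), site 24 (C→G, transversion), site 34 (C→A, transversion).
Of the 10 differences, 1 transition and 9 transversions, so the answer is 1.

1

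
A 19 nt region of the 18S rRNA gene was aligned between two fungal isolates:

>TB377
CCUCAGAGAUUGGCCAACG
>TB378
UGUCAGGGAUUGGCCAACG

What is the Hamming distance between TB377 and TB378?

3

Differing sites — 1:C/U; 2:C/G; 7:A/G.
That gives 3 mismatches out of 19 aligned sites, so the Hamming distance is 3.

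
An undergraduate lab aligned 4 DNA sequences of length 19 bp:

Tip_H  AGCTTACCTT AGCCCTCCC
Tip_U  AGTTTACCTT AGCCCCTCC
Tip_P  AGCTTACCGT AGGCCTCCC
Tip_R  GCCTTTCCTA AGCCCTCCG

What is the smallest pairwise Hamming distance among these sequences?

Pairwise Hamming distances:
  Tip_H vs Tip_U: 3
  Tip_H vs Tip_P: 2
  Tip_H vs Tip_R: 5
  Tip_U vs Tip_P: 5
  Tip_U vs Tip_R: 8
  Tip_P vs Tip_R: 7
The smallest is 2, between Tip_H and Tip_P.

2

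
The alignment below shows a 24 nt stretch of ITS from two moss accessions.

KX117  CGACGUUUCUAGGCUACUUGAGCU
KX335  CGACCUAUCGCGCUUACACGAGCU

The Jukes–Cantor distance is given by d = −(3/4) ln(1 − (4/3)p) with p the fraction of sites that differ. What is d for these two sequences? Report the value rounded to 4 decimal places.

0.4408

Differing sites — 5:G/C; 7:U/A; 10:U/G; 11:A/C; 13:G/C; 14:C/U; 18:U/A; 19:U/C.
p = 8/24 = 0.333333.
d = −0.75 · ln(1 − (4/3)·0.333333) = −0.75 · ln(0.555556) = −0.75 · (-0.587786) = 0.4408.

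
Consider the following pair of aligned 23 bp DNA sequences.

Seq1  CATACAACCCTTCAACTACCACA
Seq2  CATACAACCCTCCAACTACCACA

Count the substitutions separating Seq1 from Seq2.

1

A single mismatch occurs at site 12 (T→C).
That gives 1 mismatch out of 23 aligned sites, so the Hamming distance is 1.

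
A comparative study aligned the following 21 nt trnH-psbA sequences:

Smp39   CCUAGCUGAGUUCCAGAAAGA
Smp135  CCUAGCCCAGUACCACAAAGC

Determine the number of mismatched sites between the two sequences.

5

Mismatches occur at site 7 (U→C), site 8 (G→C), site 12 (U→A), site 16 (G→C), site 21 (A→C).
That gives 5 mismatches out of 21 aligned sites, so the Hamming distance is 5.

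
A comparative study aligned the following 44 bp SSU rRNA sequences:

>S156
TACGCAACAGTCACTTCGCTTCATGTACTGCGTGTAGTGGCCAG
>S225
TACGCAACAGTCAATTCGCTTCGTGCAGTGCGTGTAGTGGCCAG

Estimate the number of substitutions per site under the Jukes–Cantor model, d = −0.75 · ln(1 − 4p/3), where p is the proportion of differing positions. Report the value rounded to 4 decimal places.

Mismatches occur at site 14 (C↔A), site 23 (A↔G), site 26 (T↔C), site 28 (C↔G).
p = 4/44 = 0.090909.
d = −0.75 · ln(1 − (4/3)·0.090909) = −0.75 · ln(0.878788) = −0.75 · (-0.129212) = 0.0969.

0.0969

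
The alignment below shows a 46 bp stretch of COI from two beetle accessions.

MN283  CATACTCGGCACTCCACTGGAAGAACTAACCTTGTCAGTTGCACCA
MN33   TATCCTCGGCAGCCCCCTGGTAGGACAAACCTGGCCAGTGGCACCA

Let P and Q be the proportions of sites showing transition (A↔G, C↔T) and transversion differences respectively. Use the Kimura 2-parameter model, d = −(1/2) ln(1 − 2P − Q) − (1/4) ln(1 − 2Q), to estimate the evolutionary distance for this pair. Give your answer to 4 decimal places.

0.2881

Mismatches occur at site 1 (C→T, transition), site 4 (A→C, transversion), site 12 (C→G, transversion), site 13 (T→C, transition), site 16 (A→C, transversion), site 21 (A→T, transversion), site 24 (A→G, transition), site 27 (T→A, transversion), site 33 (T→G, transversion), site 35 (T→C, transition), site 40 (T→G, transversion).
Of the 11 differences, 4 transitions and 7 transversions over 46 sites: P = 4/46 = 0.086957, Q = 7/46 = 0.152174.
d = −0.5·ln(0.673912) − 0.25·ln(0.695652) = −0.5·(-0.394656) − 0.25·(-0.362906) = 0.2881.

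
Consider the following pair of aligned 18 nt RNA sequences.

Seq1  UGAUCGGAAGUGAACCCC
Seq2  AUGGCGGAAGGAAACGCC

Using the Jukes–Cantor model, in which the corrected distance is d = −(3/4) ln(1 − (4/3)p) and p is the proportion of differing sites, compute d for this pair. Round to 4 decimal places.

The sequences differ at positions 1 (U/A), 2 (G/U), 3 (A/G), 4 (U/G), 11 (U/G), 12 (G/A), 16 (C/G).
p = 7/18 = 0.388889.
d = −0.75 · ln(1 − (4/3)·0.388889) = −0.75 · ln(0.481481) = −0.75 · (-0.730889) = 0.5482.

0.5482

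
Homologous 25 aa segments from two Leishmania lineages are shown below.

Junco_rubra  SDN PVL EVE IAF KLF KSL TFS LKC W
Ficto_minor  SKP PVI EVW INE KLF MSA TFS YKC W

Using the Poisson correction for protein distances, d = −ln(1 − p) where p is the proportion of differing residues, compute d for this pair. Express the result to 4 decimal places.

0.4463

Differing sites — 2:D/K; 3:N/P; 6:L/I; 9:E/W; 11:A/N; 12:F/E; 16:K/M; 18:L/A; 22:L/Y.
p = 9/25 = 0.360000.
d = −ln(1 − 0.360000) = −ln(0.640000) = 0.4463.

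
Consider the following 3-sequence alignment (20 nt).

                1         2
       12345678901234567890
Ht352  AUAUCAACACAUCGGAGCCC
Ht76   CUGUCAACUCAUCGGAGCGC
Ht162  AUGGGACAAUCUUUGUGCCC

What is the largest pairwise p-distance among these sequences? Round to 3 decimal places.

Pairwise Hamming distances:
  Ht352 vs Ht76: 4
  Ht352 vs Ht162: 10
  Ht76 vs Ht162: 12
The largest is 12 mismatches, between Ht76 and Ht162; p = 12/20 = 0.600.

0.600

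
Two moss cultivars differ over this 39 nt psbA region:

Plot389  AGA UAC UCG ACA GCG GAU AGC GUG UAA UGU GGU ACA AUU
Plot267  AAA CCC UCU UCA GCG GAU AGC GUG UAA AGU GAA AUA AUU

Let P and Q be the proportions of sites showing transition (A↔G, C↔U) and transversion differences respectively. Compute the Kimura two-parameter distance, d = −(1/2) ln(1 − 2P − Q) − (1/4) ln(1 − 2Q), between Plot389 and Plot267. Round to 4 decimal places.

0.2768

The sequences differ at positions 2 (G/A, transition), 4 (U/C, transition), 5 (A/C, transversion), 9 (G/U, transversion), 10 (A/U, transversion), 28 (U/A, transversion), 32 (G/A, transition), 33 (U/A, transversion), 35 (C/U, transition).
Of the 9 differences, 4 transitions and 5 transversions over 39 sites: P = 4/39 = 0.102564, Q = 5/39 = 0.128205.
d = −0.5·ln(0.666667) − 0.25·ln(0.743590) = −0.5·(-0.405465) − 0.25·(-0.296265) = 0.2768.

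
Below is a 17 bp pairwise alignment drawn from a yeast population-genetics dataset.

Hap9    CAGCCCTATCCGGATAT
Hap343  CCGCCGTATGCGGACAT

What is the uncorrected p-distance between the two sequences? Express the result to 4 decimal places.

0.2353

Mismatches occur at site 2 (A→C), site 6 (C→G), site 10 (C→G), site 15 (T→C).
There are 4 differences over 17 sites, so p = 4/17 = 0.2353.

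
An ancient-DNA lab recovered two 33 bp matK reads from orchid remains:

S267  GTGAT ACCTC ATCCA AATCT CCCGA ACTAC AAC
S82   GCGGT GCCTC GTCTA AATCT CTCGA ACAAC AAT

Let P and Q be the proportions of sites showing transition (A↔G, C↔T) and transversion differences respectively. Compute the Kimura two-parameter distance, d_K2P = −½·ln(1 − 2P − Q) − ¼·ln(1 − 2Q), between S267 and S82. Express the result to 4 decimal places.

Mismatches occur at site 2 (T→C, transition), site 4 (A→G, transition), site 6 (A→G, transition), site 11 (A→G, transition), site 14 (C→T, transition), site 22 (C→T, transition), site 28 (T→A, transversion), site 33 (C→T, transition).
Of the 8 differences, 7 transitions and 1 transversion over 33 sites: P = 7/33 = 0.212121, Q = 1/33 = 0.030303.
d = −0.5·ln(0.545455) − 0.25·ln(0.939394) = −0.5·(-0.606135) − 0.25·(-0.062520) = 0.3187.

0.3187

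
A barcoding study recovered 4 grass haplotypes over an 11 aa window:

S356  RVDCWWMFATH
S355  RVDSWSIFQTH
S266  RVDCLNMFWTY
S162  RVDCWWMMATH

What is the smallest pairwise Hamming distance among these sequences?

Pairwise Hamming distances:
  S356 vs S355: 4
  S356 vs S266: 4
  S356 vs S162: 1
  S355 vs S266: 6
  S355 vs S162: 5
  S266 vs S162: 5
The smallest is 1, between S356 and S162.

1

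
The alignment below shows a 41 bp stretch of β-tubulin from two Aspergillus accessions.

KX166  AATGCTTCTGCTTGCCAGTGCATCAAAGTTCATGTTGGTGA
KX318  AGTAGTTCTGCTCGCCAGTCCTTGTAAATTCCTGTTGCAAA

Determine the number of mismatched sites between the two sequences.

Differing sites — 2:A/G; 4:G/A; 5:C/G; 13:T/C; 20:G/C; 22:A/T; 24:C/G; 25:A/T; 28:G/A; 32:A/C; 38:G/C; 39:T/A; 40:G/A.
That gives 13 mismatches out of 41 aligned sites, so the Hamming distance is 13.

13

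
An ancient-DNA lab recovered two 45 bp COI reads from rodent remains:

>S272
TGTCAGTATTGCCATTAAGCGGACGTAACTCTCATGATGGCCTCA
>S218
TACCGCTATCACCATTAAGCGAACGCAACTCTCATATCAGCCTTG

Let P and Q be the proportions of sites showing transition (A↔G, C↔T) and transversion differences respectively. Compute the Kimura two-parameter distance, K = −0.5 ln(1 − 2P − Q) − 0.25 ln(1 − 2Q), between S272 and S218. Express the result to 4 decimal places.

Mismatches occur at site 2 (G/A, transition), site 3 (T/C, transition), site 5 (A/G, transition), site 6 (G/C, transversion), site 10 (T/C, transition), site 11 (G/A, transition), site 22 (G/A, transition), site 26 (T/C, transition), site 36 (G/A, transition), site 37 (A/T, transversion), site 38 (T/C, transition), site 39 (G/A, transition), site 44 (C/T, transition), site 45 (A/G, transition).
Of the 14 differences, 12 transitions and 2 transversions over 45 sites: P = 12/45 = 0.266667, Q = 2/45 = 0.044444.
d = −0.5·ln(0.422222) − 0.25·ln(0.911112) = −0.5·(-0.862224) − 0.25·(-0.093089) = 0.4544.

0.4544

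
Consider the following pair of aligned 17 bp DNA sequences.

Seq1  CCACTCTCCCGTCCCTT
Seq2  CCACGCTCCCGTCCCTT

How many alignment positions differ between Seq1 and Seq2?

A single mismatch occurs at site 5 (T↔G).
That gives 1 mismatch out of 17 aligned sites, so the Hamming distance is 1.

1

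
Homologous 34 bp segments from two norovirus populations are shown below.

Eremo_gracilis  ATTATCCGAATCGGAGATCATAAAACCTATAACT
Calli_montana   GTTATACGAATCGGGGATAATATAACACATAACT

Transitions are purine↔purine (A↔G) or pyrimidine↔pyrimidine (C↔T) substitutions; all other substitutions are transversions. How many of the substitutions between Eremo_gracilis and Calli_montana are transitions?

The sequences differ at positions 1 (A/G, transition), 6 (C/A, transversion), 15 (A/G, transition), 19 (C/A, transversion), 23 (A/T, transversion), 27 (C/A, transversion), 28 (T/C, transition).
Of the 7 differences, 3 transitions and 4 transversions, so the answer is 3.

3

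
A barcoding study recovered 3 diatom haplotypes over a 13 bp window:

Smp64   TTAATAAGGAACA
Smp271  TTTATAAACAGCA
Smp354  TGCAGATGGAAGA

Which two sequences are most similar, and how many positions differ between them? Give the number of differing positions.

4

Pairwise Hamming distances:
  Smp64 vs Smp271: 4
  Smp64 vs Smp354: 5
  Smp271 vs Smp354: 8
The smallest is 4, between Smp64 and Smp271.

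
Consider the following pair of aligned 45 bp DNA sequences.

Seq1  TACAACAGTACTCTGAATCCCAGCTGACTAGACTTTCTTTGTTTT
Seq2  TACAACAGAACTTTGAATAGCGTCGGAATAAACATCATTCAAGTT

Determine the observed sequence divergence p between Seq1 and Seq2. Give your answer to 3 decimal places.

Mismatches occur at site 9 (T→A), site 13 (C→T), site 19 (C→A), site 20 (C→G), site 22 (A→G), site 23 (G→T), site 25 (T→G), site 28 (C→A), site 31 (G→A), site 34 (T→A), site 36 (T→C), site 37 (C→A), site 40 (T→C), site 41 (G→A), site 42 (T→A), site 43 (T→G).
There are 16 differences over 45 sites, so p = 16/45 = 0.356.

0.356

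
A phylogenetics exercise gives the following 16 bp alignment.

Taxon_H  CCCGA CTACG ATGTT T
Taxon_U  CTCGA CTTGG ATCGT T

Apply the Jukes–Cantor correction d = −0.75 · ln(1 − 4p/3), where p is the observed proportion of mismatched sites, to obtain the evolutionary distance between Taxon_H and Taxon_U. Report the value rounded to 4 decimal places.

0.4042

Differing sites — 2:C/T; 8:A/T; 9:C/G; 13:G/C; 14:T/G.
p = 5/16 = 0.312500.
d = −0.75 · ln(1 − (4/3)·0.312500) = −0.75 · ln(0.583333) = −0.75 · (-0.538997) = 0.4042.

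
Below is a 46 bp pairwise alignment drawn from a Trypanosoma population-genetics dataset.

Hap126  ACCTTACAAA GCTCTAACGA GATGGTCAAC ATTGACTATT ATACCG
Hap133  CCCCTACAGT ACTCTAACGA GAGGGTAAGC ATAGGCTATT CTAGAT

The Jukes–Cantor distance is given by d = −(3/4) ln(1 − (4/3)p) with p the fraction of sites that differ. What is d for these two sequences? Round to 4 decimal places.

0.3904

The sequences differ at positions 1 (A/C), 4 (T/C), 9 (A/G), 10 (A/T), 11 (G/A), 23 (T/G), 27 (C/A), 29 (A/G), 33 (T/A), 35 (A/G), 41 (A/C), 44 (C/G), 45 (C/A), 46 (G/T).
p = 14/46 = 0.304348.
d = −0.75 · ln(1 − (4/3)·0.304348) = −0.75 · ln(0.594203) = −0.75 · (-0.520534) = 0.3904.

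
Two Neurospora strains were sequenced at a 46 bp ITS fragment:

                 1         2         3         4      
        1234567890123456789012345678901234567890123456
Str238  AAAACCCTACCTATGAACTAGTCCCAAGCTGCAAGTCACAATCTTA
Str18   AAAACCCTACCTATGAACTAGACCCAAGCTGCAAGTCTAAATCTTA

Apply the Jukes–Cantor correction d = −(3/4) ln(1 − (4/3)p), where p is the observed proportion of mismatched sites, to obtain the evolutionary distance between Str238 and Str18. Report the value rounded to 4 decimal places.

The sequences differ at positions 22 (T/A), 38 (A/T), 39 (C/A).
p = 3/46 = 0.065217.
d = −0.75 · ln(1 − (4/3)·0.065217) = −0.75 · ln(0.913044) = −0.75 · (-0.090971) = 0.0682.

0.0682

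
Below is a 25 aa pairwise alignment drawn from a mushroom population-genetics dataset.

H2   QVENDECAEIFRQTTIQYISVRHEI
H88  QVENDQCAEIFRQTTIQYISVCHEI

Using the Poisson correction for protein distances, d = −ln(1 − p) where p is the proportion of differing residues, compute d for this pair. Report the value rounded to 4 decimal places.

The sequences differ at positions 6 (E/Q), 22 (R/C).
p = 2/25 = 0.080000.
d = −ln(1 − 0.080000) = −ln(0.920000) = 0.0834.

0.0834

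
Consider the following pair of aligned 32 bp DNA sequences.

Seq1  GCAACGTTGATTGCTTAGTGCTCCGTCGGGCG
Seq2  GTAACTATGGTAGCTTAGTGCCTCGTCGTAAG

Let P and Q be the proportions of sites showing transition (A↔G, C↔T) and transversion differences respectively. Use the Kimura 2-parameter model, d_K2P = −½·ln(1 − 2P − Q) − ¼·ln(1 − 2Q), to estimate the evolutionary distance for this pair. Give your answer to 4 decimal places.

The sequences differ at positions 2 (C/T, transition), 6 (G/T, transversion), 7 (T/A, transversion), 10 (A/G, transition), 12 (T/A, transversion), 22 (T/C, transition), 23 (C/T, transition), 29 (G/T, transversion), 30 (G/A, transition), 31 (C/A, transversion).
Of the 10 differences, 5 transitions and 5 transversions over 32 sites: P = 5/32 = 0.156250, Q = 5/32 = 0.156250.
d = −0.5·ln(0.531250) − 0.25·ln(0.687500) = −0.5·(-0.632523) − 0.25·(-0.374693) = 0.4099.

0.4099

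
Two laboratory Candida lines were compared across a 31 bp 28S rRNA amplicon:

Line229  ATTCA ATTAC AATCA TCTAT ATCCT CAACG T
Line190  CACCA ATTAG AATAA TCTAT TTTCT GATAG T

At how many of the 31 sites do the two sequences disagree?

The sequences differ at positions 1 (A/C), 2 (T/A), 3 (T/C), 10 (C/G), 14 (C/A), 21 (A/T), 23 (C/T), 26 (C/G), 28 (A/T), 29 (C/A).
That gives 10 mismatches out of 31 aligned sites, so the Hamming distance is 10.

10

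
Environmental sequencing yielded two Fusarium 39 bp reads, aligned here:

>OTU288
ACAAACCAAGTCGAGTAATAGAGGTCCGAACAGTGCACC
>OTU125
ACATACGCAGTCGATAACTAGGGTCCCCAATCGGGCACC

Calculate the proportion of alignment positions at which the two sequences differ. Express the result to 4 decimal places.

0.3333

The sequences differ at positions 4 (A/T), 7 (C/G), 8 (A/C), 15 (G/T), 16 (T/A), 18 (A/C), 22 (A/G), 24 (G/T), 25 (T/C), 28 (G/C), 31 (C/T), 32 (A/C), 34 (T/G).
There are 13 differences over 39 sites, so p = 13/39 = 0.3333.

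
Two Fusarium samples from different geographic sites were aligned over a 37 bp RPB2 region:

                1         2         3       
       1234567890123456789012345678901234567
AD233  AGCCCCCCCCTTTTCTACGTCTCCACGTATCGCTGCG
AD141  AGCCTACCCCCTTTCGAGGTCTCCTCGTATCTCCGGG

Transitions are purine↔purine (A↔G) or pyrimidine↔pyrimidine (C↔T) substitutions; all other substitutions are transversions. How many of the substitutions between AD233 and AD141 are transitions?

The sequences differ at positions 5 (C/T, transition), 6 (C/A, transversion), 11 (T/C, transition), 16 (T/G, transversion), 18 (C/G, transversion), 25 (A/T, transversion), 32 (G/T, transversion), 34 (T/C, transition), 36 (C/G, transversion).
Of the 9 differences, 3 transitions and 6 transversions, so the answer is 3.

3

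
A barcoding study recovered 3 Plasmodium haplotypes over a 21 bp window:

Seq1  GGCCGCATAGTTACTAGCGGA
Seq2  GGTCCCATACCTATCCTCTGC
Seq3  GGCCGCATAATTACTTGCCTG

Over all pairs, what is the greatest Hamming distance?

Pairwise Hamming distances:
  Seq1 vs Seq2: 10
  Seq1 vs Seq3: 5
  Seq2 vs Seq3: 11
The largest is 11, between Seq2 and Seq3.

11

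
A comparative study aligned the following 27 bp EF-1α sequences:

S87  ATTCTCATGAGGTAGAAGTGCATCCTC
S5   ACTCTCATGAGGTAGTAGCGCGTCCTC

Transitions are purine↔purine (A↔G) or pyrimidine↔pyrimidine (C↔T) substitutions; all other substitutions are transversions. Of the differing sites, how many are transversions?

Differing sites — 2:T/C (Ti); 16:A/T (Tv); 19:T/C (Ti); 22:A/G (Ti).
Of the 4 differences, 3 transitions and 1 transversion, so the answer is 1.

1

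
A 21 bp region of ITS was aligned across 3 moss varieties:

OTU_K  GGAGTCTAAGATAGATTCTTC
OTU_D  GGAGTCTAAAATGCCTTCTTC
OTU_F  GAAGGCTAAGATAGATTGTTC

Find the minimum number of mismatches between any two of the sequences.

Pairwise Hamming distances:
  OTU_K vs OTU_D: 4
  OTU_K vs OTU_F: 3
  OTU_D vs OTU_F: 7
The smallest is 3, between OTU_K and OTU_F.

3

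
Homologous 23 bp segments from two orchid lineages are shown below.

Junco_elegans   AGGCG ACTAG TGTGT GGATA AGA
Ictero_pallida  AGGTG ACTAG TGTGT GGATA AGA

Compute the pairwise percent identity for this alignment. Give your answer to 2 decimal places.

95.65%

Differing sites — 4:C/T.
22 of the 23 sites match, so the percent identity is 22/23 × 100 = 95.65%.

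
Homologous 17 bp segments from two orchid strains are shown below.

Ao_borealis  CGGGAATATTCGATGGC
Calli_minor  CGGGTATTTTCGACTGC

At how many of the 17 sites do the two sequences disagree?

The sequences differ at positions 5 (A/T), 8 (A/T), 14 (T/C), 15 (G/T).
That gives 4 mismatches out of 17 aligned sites, so the Hamming distance is 4.

4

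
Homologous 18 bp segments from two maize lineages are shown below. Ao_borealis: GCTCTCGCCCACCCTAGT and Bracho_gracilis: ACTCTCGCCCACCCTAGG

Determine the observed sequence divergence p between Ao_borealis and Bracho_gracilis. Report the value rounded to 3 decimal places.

0.111

Mismatches occur at site 1 (G↔A), site 18 (T↔G).
There are 2 differences over 18 sites, so p = 2/18 = 0.111.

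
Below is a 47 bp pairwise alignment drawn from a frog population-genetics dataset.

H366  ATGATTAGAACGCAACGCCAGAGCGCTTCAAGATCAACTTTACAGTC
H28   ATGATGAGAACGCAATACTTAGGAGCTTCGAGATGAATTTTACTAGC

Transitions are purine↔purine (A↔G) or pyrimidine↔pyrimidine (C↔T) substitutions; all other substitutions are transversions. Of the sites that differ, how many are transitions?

8

Differing sites — 6:T/G (Tv); 16:C/T (Ti); 17:G/A (Ti); 19:C/T (Ti); 20:A/T (Tv); 21:G/A (Ti); 22:A/G (Ti); 24:C/A (Tv); 30:A/G (Ti); 35:C/G (Tv); 38:C/T (Ti); 44:A/T (Tv); 45:G/A (Ti); 46:T/G (Tv).
Of the 14 differences, 8 transitions and 6 transversions, so the answer is 8.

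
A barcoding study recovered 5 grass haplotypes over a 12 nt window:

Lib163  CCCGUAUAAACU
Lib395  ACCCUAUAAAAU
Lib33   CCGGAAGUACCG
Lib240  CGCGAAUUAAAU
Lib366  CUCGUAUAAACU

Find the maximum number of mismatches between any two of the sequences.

9

Pairwise Hamming distances:
  Lib163 vs Lib395: 3
  Lib163 vs Lib33: 6
  Lib163 vs Lib240: 4
  Lib163 vs Lib366: 1
  Lib395 vs Lib33: 9
  Lib395 vs Lib240: 5
  Lib395 vs Lib366: 4
  Lib33 vs Lib240: 6
  Lib33 vs Lib366: 7
  Lib240 vs Lib366: 4
The largest is 9, between Lib395 and Lib33.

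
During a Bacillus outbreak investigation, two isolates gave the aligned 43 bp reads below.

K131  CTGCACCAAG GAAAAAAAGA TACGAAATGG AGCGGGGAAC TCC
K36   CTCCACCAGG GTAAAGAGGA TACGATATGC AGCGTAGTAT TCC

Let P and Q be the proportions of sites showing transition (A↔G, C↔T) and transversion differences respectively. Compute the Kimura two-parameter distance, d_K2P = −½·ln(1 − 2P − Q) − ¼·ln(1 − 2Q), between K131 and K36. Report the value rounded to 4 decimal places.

0.3145

Mismatches occur at site 3 (G→C, transversion), site 9 (A→G, transition), site 12 (A→T, transversion), site 16 (A→G, transition), site 18 (A→G, transition), site 26 (A→T, transversion), site 30 (G→C, transversion), site 35 (G→T, transversion), site 36 (G→A, transition), site 38 (A→T, transversion), site 40 (C→T, transition).
Of the 11 differences, 5 transitions and 6 transversions over 43 sites: P = 5/43 = 0.116279, Q = 6/43 = 0.139535.
d = −0.5·ln(0.627907) − 0.25·ln(0.720930) = −0.5·(-0.465363) − 0.25·(-0.327213) = 0.3145.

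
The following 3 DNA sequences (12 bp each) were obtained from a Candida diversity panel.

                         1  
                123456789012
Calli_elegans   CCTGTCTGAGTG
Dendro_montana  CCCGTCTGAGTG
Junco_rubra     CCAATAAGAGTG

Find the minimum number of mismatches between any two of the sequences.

1

Pairwise Hamming distances:
  Calli_elegans vs Dendro_montana: 1
  Calli_elegans vs Junco_rubra: 4
  Dendro_montana vs Junco_rubra: 4
The smallest is 1, between Calli_elegans and Dendro_montana.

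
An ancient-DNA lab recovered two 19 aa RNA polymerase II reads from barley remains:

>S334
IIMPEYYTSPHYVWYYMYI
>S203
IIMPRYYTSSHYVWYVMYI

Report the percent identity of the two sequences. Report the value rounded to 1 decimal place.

Differing sites — 5:E/R; 10:P/S; 16:Y/V.
16 of the 19 sites match, so the percent identity is 16/19 × 100 = 84.2%.

84.2%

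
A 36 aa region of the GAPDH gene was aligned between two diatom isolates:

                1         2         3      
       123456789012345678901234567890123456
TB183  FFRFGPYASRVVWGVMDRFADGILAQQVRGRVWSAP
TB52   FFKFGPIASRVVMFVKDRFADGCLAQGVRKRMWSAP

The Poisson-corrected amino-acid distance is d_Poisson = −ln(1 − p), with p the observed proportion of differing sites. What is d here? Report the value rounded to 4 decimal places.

Mismatches occur at site 3 (R/K), site 7 (Y/I), site 13 (W/M), site 14 (G/F), site 16 (M/K), site 23 (I/C), site 27 (Q/G), site 30 (G/K), site 32 (V/M).
p = 9/36 = 0.250000.
d = −ln(1 − 0.250000) = −ln(0.750000) = 0.2877.

0.2877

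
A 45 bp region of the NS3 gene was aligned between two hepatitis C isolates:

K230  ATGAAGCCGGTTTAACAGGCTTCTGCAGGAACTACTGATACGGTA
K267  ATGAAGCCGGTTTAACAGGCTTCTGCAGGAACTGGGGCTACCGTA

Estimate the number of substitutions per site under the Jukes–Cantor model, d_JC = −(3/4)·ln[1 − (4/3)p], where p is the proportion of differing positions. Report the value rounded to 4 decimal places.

0.1203

The sequences differ at positions 34 (A/G), 35 (C/G), 36 (T/G), 38 (A/C), 42 (G/C).
p = 5/45 = 0.111111.
d = −0.75 · ln(1 − (4/3)·0.111111) = −0.75 · ln(0.851852) = −0.75 · (-0.160342) = 0.1203.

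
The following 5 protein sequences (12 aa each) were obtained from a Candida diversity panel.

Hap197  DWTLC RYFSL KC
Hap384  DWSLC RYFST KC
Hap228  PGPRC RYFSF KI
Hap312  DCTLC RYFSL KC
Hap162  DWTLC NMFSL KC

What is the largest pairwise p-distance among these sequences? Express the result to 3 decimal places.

Pairwise Hamming distances:
  Hap197 vs Hap384: 2
  Hap197 vs Hap228: 6
  Hap197 vs Hap312: 1
  Hap197 vs Hap162: 2
  Hap384 vs Hap228: 6
  Hap384 vs Hap312: 3
  Hap384 vs Hap162: 4
  Hap228 vs Hap312: 6
  Hap228 vs Hap162: 8
  Hap312 vs Hap162: 3
The largest is 8 mismatches, between Hap228 and Hap162; p = 8/12 = 0.667.

0.667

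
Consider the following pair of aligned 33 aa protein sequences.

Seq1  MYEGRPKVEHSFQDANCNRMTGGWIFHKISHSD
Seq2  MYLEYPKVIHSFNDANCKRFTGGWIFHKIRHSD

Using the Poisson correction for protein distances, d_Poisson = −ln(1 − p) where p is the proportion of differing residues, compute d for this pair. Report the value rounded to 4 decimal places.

0.2776

The sequences differ at positions 3 (E/L), 4 (G/E), 5 (R/Y), 9 (E/I), 13 (Q/N), 18 (N/K), 20 (M/F), 30 (S/R).
p = 8/33 = 0.242424.
d = −ln(1 − 0.242424) = −ln(0.757576) = 0.2776.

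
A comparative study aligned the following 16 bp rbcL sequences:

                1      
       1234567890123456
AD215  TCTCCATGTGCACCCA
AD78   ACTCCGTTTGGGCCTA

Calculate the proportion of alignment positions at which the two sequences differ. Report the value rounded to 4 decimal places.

Mismatches occur at site 1 (T→A), site 6 (A→G), site 8 (G→T), site 11 (C→G), site 12 (A→G), site 15 (C→T).
There are 6 differences over 16 sites, so p = 6/16 = 0.3750.

0.3750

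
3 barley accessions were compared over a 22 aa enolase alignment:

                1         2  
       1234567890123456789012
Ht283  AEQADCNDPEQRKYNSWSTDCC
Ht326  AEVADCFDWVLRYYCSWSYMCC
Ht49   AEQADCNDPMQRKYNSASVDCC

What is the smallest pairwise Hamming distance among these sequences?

Pairwise Hamming distances:
  Ht283 vs Ht326: 9
  Ht283 vs Ht49: 3
  Ht326 vs Ht49: 10
The smallest is 3, between Ht283 and Ht49.

3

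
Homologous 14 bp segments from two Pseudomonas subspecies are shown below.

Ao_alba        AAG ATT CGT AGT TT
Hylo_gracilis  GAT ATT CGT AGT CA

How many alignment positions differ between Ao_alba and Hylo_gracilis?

Mismatches occur at site 1 (A/G), site 3 (G/T), site 13 (T/C), site 14 (T/A).
That gives 4 mismatches out of 14 aligned sites, so the Hamming distance is 4.

4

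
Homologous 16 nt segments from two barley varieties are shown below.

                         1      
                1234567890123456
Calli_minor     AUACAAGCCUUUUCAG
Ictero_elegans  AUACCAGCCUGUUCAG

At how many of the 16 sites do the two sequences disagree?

Mismatches occur at site 5 (A→C), site 11 (U→G).
That gives 2 mismatches out of 16 aligned sites, so the Hamming distance is 2.

2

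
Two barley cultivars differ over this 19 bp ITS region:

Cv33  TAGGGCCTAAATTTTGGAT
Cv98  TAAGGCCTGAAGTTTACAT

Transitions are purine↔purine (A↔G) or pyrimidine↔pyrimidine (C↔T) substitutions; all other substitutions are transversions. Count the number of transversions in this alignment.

2

Mismatches occur at site 3 (G↔A, transition), site 9 (A↔G, transition), site 12 (T↔G, transversion), site 16 (G↔A, transition), site 17 (G↔C, transversion).
Of the 5 differences, 3 transitions and 2 transversions, so the answer is 2.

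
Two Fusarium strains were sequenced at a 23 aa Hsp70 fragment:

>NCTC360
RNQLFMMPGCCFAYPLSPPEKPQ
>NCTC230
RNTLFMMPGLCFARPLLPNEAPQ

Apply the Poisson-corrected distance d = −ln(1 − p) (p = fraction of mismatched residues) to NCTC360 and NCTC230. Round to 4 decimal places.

Mismatches occur at site 3 (Q→T), site 10 (C→L), site 14 (Y→R), site 17 (S→L), site 19 (P→N), site 21 (K→A).
p = 6/23 = 0.260870.
d = −ln(1 − 0.260870) = −ln(0.739130) = 0.3023.

0.3023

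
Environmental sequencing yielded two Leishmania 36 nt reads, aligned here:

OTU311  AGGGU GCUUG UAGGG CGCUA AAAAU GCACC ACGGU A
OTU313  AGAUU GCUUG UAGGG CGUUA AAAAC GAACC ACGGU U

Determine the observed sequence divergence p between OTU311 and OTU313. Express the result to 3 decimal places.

0.167

Mismatches occur at site 3 (G→A), site 4 (G→U), site 18 (C→U), site 25 (U→C), site 27 (C→A), site 36 (A→U).
There are 6 differences over 36 sites, so p = 6/36 = 0.167.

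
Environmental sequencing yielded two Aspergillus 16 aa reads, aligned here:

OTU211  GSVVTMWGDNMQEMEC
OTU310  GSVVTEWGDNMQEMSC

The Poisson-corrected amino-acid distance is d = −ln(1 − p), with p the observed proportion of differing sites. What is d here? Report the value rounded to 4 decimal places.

0.1335

Mismatches occur at site 6 (M/E), site 15 (E/S).
p = 2/16 = 0.125000.
d = −ln(1 − 0.125000) = −ln(0.875000) = 0.1335.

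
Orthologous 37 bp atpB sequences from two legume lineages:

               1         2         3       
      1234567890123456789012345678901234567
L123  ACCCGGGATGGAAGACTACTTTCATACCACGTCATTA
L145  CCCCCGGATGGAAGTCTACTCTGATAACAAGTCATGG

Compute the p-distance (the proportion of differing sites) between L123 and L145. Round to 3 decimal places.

The sequences differ at positions 1 (A/C), 5 (G/C), 15 (A/T), 21 (T/C), 23 (C/G), 27 (C/A), 30 (C/A), 36 (T/G), 37 (A/G).
There are 9 differences over 37 sites, so p = 9/37 = 0.243.

0.243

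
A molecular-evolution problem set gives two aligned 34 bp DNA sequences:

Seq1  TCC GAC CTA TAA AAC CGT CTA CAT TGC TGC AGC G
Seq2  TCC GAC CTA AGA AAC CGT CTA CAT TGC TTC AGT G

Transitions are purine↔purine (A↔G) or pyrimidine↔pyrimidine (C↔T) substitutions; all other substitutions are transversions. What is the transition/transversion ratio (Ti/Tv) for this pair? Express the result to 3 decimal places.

1.000

Differing sites — 10:T/A (Tv); 11:A/G (Ti); 29:G/T (Tv); 33:C/T (Ti).
Of the 4 differences, 2 transitions and 2 transversions, so Ti/Tv = 2/2 = 1.000.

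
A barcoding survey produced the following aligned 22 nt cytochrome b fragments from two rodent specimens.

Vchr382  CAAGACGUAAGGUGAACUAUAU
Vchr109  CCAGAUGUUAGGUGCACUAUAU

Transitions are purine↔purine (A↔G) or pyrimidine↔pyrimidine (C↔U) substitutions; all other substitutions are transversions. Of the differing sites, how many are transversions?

The sequences differ at positions 2 (A/C, transversion), 6 (C/U, transition), 9 (A/U, transversion), 15 (A/C, transversion).
Of the 4 differences, 1 transition and 3 transversions, so the answer is 3.

3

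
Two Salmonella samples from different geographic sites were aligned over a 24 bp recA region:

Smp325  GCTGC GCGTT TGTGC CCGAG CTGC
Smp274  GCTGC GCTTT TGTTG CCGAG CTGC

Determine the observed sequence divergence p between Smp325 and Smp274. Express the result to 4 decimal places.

0.1250

The sequences differ at positions 8 (G/T), 14 (G/T), 15 (C/G).
There are 3 differences over 24 sites, so p = 3/24 = 0.1250.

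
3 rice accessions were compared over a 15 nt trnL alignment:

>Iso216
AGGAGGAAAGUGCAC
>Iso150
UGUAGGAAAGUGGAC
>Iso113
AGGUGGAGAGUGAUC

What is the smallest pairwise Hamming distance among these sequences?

Pairwise Hamming distances:
  Iso216 vs Iso150: 3
  Iso216 vs Iso113: 4
  Iso150 vs Iso113: 6
The smallest is 3, between Iso216 and Iso150.

3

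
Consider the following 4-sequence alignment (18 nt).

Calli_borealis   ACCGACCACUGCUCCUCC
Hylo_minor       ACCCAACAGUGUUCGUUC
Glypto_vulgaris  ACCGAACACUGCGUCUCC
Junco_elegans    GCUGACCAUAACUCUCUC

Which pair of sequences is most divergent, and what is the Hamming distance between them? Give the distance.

11

Pairwise Hamming distances:
  Calli_borealis vs Hylo_minor: 6
  Calli_borealis vs Glypto_vulgaris: 3
  Calli_borealis vs Junco_elegans: 8
  Hylo_minor vs Glypto_vulgaris: 7
  Hylo_minor vs Junco_elegans: 10
  Glypto_vulgaris vs Junco_elegans: 11
The largest is 11, between Glypto_vulgaris and Junco_elegans.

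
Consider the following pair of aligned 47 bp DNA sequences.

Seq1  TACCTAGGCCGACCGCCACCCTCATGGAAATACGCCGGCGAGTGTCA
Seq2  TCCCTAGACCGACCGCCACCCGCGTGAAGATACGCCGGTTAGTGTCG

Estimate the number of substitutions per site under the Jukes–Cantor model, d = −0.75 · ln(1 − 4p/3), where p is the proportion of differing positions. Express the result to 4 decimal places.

0.2211

Differing sites — 2:A/C; 8:G/A; 22:T/G; 24:A/G; 27:G/A; 29:A/G; 39:C/T; 40:G/T; 47:A/G.
p = 9/47 = 0.191489.
d = −0.75 · ln(1 − (4/3)·0.191489) = −0.75 · ln(0.744681) = −0.75 · (-0.294799) = 0.2211.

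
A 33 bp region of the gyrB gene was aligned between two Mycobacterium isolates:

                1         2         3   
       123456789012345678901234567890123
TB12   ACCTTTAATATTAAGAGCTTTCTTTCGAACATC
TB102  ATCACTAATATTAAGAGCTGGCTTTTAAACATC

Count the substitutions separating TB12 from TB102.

7

Differing sites — 2:C/T; 4:T/A; 5:T/C; 20:T/G; 21:T/G; 26:C/T; 27:G/A.
That gives 7 mismatches out of 33 aligned sites, so the Hamming distance is 7.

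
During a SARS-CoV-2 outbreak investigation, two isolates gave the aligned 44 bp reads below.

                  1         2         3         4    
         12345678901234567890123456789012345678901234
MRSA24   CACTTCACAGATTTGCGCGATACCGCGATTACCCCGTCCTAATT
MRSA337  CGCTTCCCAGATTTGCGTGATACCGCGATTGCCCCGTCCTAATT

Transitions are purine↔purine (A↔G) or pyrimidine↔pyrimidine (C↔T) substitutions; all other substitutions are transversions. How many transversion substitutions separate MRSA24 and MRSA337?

1

Differing sites — 2:A/G (Ti); 7:A/C (Tv); 18:C/T (Ti); 31:A/G (Ti).
Of the 4 differences, 3 transitions and 1 transversion, so the answer is 1.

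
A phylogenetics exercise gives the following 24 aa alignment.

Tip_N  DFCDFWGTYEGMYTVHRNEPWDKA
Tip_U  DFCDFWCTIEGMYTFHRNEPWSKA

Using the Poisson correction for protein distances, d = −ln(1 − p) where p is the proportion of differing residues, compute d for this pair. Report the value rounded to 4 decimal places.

0.1823

Mismatches occur at site 7 (G/C), site 9 (Y/I), site 15 (V/F), site 22 (D/S).
p = 4/24 = 0.166667.
d = −ln(1 − 0.166667) = −ln(0.833333) = 0.1823.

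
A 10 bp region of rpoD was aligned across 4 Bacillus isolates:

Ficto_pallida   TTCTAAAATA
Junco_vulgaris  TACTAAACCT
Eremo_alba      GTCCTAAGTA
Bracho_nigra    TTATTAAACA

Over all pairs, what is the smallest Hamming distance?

Pairwise Hamming distances:
  Ficto_pallida vs Junco_vulgaris: 4
  Ficto_pallida vs Eremo_alba: 4
  Ficto_pallida vs Bracho_nigra: 3
  Junco_vulgaris vs Eremo_alba: 7
  Junco_vulgaris vs Bracho_nigra: 5
  Eremo_alba vs Bracho_nigra: 5
The smallest is 3, between Ficto_pallida and Bracho_nigra.

3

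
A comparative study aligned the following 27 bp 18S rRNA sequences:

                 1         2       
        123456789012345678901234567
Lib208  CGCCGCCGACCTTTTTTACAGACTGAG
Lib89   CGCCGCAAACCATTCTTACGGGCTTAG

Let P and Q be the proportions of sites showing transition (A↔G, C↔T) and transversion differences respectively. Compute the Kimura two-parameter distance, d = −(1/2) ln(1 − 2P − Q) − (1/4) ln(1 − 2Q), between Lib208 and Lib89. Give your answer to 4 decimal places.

Differing sites — 7:C/A (Tv); 8:G/A (Ti); 12:T/A (Tv); 15:T/C (Ti); 20:A/G (Ti); 22:A/G (Ti); 25:G/T (Tv).
Of the 7 differences, 4 transitions and 3 transversions over 27 sites: P = 4/27 = 0.148148, Q = 3/27 = 0.111111.
d = −0.5·ln(0.592593) − 0.25·ln(0.777778) = −0.5·(-0.523247) − 0.25·(-0.251314) = 0.3245.

0.3245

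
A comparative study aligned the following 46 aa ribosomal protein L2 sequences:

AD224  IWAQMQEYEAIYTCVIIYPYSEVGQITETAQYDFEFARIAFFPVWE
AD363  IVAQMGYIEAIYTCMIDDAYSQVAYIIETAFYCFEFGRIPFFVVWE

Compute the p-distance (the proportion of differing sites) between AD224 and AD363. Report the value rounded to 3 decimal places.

0.370

The sequences differ at positions 2 (W/V), 6 (Q/G), 7 (E/Y), 8 (Y/I), 15 (V/M), 17 (I/D), 18 (Y/D), 19 (P/A), 22 (E/Q), 24 (G/A), 25 (Q/Y), 27 (T/I), 31 (Q/F), 33 (D/C), 37 (A/G), 40 (A/P), 43 (P/V).
There are 17 differences over 46 sites, so p = 17/46 = 0.370.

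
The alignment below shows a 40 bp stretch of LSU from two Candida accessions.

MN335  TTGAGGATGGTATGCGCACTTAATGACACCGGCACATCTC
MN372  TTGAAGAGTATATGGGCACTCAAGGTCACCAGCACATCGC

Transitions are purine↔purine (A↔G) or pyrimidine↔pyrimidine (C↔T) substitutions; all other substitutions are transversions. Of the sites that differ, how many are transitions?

Differing sites — 5:G/A (Ti); 8:T/G (Tv); 9:G/T (Tv); 10:G/A (Ti); 15:C/G (Tv); 21:T/C (Ti); 24:T/G (Tv); 26:A/T (Tv); 31:G/A (Ti); 39:T/G (Tv).
Of the 10 differences, 4 transitions and 6 transversions, so the answer is 4.

4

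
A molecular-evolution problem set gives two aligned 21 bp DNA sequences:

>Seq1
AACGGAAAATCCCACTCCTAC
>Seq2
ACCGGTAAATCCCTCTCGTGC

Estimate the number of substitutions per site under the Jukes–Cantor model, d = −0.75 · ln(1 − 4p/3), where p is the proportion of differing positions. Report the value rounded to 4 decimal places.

0.2865

Differing sites — 2:A/C; 6:A/T; 14:A/T; 18:C/G; 20:A/G.
p = 5/21 = 0.238095.
d = −0.75 · ln(1 − (4/3)·0.238095) = −0.75 · ln(0.682540) = −0.75 · (-0.381934) = 0.2865.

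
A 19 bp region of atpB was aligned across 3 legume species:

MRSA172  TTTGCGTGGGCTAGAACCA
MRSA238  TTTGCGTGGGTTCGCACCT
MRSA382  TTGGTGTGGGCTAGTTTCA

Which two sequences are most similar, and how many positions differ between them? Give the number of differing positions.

Pairwise Hamming distances:
  MRSA172 vs MRSA238: 4
  MRSA172 vs MRSA382: 5
  MRSA238 vs MRSA382: 8
The smallest is 4, between MRSA172 and MRSA238.

4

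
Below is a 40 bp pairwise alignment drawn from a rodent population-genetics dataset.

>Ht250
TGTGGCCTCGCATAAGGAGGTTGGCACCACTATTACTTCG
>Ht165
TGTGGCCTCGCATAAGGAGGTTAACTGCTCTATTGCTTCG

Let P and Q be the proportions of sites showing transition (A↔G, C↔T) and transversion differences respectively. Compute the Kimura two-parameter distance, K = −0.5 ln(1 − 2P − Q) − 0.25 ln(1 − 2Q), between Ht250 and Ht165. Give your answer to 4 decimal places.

0.1681

The sequences differ at positions 23 (G/A, transition), 24 (G/A, transition), 26 (A/T, transversion), 27 (C/G, transversion), 29 (A/T, transversion), 35 (A/G, transition).
Of the 6 differences, 3 transitions and 3 transversions over 40 sites: P = 3/40 = 0.075000, Q = 3/40 = 0.075000.
d = −0.5·ln(0.775000) − 0.25·ln(0.850000) = −0.5·(-0.254892) − 0.25·(-0.162519) = 0.1681.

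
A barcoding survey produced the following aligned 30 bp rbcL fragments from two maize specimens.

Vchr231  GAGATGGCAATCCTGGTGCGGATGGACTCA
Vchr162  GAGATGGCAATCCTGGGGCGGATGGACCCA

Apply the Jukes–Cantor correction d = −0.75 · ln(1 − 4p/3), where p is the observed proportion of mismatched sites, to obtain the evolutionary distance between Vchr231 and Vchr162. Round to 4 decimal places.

Differing sites — 17:T/G; 28:T/C.
p = 2/30 = 0.066667.
d = −0.75 · ln(1 − (4/3)·0.066667) = −0.75 · ln(0.911111) = −0.75 · (-0.093091) = 0.0698.

0.0698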